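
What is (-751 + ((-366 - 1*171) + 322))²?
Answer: 933156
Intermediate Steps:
(-751 + ((-366 - 1*171) + 322))² = (-751 + ((-366 - 171) + 322))² = (-751 + (-537 + 322))² = (-751 - 215)² = (-966)² = 933156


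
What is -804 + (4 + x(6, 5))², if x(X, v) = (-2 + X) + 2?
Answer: -704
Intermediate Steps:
x(X, v) = X
-804 + (4 + x(6, 5))² = -804 + (4 + 6)² = -804 + 10² = -804 + 100 = -704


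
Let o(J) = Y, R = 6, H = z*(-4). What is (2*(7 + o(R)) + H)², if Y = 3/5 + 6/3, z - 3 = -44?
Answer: 839056/25 ≈ 33562.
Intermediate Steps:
z = -41 (z = 3 - 44 = -41)
H = 164 (H = -41*(-4) = 164)
Y = 13/5 (Y = 3*(⅕) + 6*(⅓) = ⅗ + 2 = 13/5 ≈ 2.6000)
o(J) = 13/5
(2*(7 + o(R)) + H)² = (2*(7 + 13/5) + 164)² = (2*(48/5) + 164)² = (96/5 + 164)² = (916/5)² = 839056/25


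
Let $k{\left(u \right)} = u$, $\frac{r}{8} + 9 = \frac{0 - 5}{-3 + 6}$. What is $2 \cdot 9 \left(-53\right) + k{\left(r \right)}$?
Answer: $- \frac{3118}{3} \approx -1039.3$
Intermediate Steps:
$r = - \frac{256}{3}$ ($r = -72 + 8 \frac{0 - 5}{-3 + 6} = -72 + 8 \left(- \frac{5}{3}\right) = -72 - \frac{40}{3} = - \frac{256}{3} \approx -85.333$)
$2 \cdot 9 \left(-53\right) + k{\left(r \right)} = 2 \cdot 9 \left(-53\right) - \frac{256}{3} = 18 \left(-53\right) - \frac{256}{3} = -954 - \frac{256}{3} = - \frac{3118}{3}$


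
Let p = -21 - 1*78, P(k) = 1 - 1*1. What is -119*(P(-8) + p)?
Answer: 11781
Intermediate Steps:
P(k) = 0 (P(k) = 1 - 1 = 0)
p = -99 (p = -21 - 78 = -99)
-119*(P(-8) + p) = -119*(0 - 99) = -119*(-99) = 11781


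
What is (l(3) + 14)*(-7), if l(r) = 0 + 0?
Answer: -98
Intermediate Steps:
l(r) = 0
(l(3) + 14)*(-7) = (0 + 14)*(-7) = 14*(-7) = -98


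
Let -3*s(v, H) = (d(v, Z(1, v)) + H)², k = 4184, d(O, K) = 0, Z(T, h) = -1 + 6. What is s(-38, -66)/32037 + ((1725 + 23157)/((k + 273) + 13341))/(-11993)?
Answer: -4708009057/103611256823 ≈ -0.045439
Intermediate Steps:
Z(T, h) = 5
s(v, H) = -H²/3 (s(v, H) = -(0 + H)²/3 = -H²/3)
s(-38, -66)/32037 + ((1725 + 23157)/((k + 273) + 13341))/(-11993) = -⅓*(-66)²/32037 + ((1725 + 23157)/((4184 + 273) + 13341))/(-11993) = -⅓*4356*(1/32037) + (24882/(4457 + 13341))*(-1/11993) = -1452*1/32037 + (24882/17798)*(-1/11993) = -484/10679 + (24882*(1/17798))*(-1/11993) = -484/10679 + (1131/809)*(-1/11993) = -484/10679 - 1131/9702337 = -4708009057/103611256823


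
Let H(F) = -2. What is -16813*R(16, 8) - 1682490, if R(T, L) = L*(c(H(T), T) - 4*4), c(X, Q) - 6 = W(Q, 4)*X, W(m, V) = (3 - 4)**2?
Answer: -68442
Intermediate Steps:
W(m, V) = 1 (W(m, V) = (-1)**2 = 1)
c(X, Q) = 6 + X (c(X, Q) = 6 + 1*X = 6 + X)
R(T, L) = -12*L (R(T, L) = L*((6 - 2) - 4*4) = L*(4 - 16) = L*(-12) = -12*L)
-16813*R(16, 8) - 1682490 = -(-201756)*8 - 1682490 = -16813*(-96) - 1682490 = 1614048 - 1682490 = -68442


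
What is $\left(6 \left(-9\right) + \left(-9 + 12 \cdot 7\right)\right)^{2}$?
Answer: $441$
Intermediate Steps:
$\left(6 \left(-9\right) + \left(-9 + 12 \cdot 7\right)\right)^{2} = \left(-54 + \left(-9 + 84\right)\right)^{2} = \left(-54 + 75\right)^{2} = 21^{2} = 441$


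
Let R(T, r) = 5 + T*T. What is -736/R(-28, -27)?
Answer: -736/789 ≈ -0.93283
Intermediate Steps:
R(T, r) = 5 + T²
-736/R(-28, -27) = -736/(5 + (-28)²) = -736/(5 + 784) = -736/789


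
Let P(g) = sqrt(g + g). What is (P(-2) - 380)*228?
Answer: -86640 + 456*I ≈ -86640.0 + 456.0*I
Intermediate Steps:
P(g) = sqrt(2)*sqrt(g) (P(g) = sqrt(2*g) = sqrt(2)*sqrt(g))
(P(-2) - 380)*228 = (sqrt(2)*sqrt(-2) - 380)*228 = (sqrt(2)*(I*sqrt(2)) - 380)*228 = (2*I - 380)*228 = (-380 + 2*I)*228 = -86640 + 456*I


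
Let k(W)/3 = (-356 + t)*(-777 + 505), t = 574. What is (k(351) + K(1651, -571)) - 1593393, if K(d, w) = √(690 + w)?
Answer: -1771281 + √119 ≈ -1.7713e+6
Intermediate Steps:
k(W) = -177888 (k(W) = 3*((-356 + 574)*(-777 + 505)) = 3*(218*(-272)) = 3*(-59296) = -177888)
(k(351) + K(1651, -571)) - 1593393 = (-177888 + √(690 - 571)) - 1593393 = (-177888 + √119) - 1593393 = -1771281 + √119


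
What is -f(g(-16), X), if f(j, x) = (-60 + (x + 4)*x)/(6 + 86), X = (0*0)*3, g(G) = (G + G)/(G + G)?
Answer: 15/23 ≈ 0.65217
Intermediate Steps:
g(G) = 1 (g(G) = (2*G)/((2*G)) = (2*G)*(1/(2*G)) = 1)
X = 0 (X = 0*3 = 0)
f(j, x) = -15/23 + x*(4 + x)/92 (f(j, x) = (-60 + (4 + x)*x)/92 = (-60 + x*(4 + x))*(1/92) = -15/23 + x*(4 + x)/92)
-f(g(-16), X) = -(-15/23 + (1/23)*0 + (1/92)*0²) = -(-15/23 + 0 + (1/92)*0) = -(-15/23 + 0 + 0) = -1*(-15/23) = 15/23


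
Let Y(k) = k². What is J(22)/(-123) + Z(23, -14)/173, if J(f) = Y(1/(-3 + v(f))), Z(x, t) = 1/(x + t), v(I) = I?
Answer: 14282/23045157 ≈ 0.00061974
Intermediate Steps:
Z(x, t) = 1/(t + x)
J(f) = (-3 + f)⁻² (J(f) = (1/(-3 + f))² = (-3 + f)⁻²)
J(22)/(-123) + Z(23, -14)/173 = 1/((-3 + 22)²*(-123)) + 1/((-14 + 23)*173) = -1/123/19² + (1/173)/9 = (1/361)*(-1/123) + (⅑)*(1/173) = -1/44403 + 1/1557 = 14282/23045157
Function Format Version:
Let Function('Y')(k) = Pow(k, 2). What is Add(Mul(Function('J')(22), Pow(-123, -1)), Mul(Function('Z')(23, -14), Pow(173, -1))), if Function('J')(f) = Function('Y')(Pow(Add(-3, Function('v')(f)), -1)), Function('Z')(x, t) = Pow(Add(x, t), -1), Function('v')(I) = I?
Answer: Rational(14282, 23045157) ≈ 0.00061974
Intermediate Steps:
Function('Z')(x, t) = Pow(Add(t, x), -1)
Function('J')(f) = Pow(Add(-3, f), -2) (Function('J')(f) = Pow(Pow(Add(-3, f), -1), 2) = Pow(Add(-3, f), -2))
Add(Mul(Function('J')(22), Pow(-123, -1)), Mul(Function('Z')(23, -14), Pow(173, -1))) = Add(Mul(Pow(Add(-3, 22), -2), Pow(-123, -1)), Mul(Pow(Add(-14, 23), -1), Pow(173, -1))) = Add(Mul(Pow(19, -2), Rational(-1, 123)), Mul(Pow(9, -1), Rational(1, 173))) = Add(Mul(Rational(1, 361), Rational(-1, 123)), Mul(Rational(1, 9), Rational(1, 173))) = Add(Rational(-1, 44403), Rational(1, 1557)) = Rational(14282, 23045157)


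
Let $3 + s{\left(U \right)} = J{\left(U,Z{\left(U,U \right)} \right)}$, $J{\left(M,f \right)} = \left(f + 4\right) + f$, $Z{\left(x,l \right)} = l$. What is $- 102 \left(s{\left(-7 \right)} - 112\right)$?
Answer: $12750$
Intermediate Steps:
$J{\left(M,f \right)} = 4 + 2 f$ ($J{\left(M,f \right)} = \left(4 + f\right) + f = 4 + 2 f$)
$s{\left(U \right)} = 1 + 2 U$ ($s{\left(U \right)} = -3 + \left(4 + 2 U\right) = 1 + 2 U$)
$- 102 \left(s{\left(-7 \right)} - 112\right) = - 102 \left(\left(1 + 2 \left(-7\right)\right) - 112\right) = - 102 \left(\left(1 - 14\right) - 112\right) = - 102 \left(-13 - 112\right) = \left(-102\right) \left(-125\right) = 12750$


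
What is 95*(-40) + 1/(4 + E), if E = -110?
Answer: -402801/106 ≈ -3800.0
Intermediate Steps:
95*(-40) + 1/(4 + E) = 95*(-40) + 1/(4 - 110) = -3800 + 1/(-106) = -3800 - 1/106 = -402801/106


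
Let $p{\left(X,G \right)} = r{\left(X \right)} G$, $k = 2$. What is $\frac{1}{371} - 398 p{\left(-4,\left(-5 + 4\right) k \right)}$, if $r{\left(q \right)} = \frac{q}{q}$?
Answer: $\frac{295317}{371} \approx 796.0$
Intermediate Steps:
$r{\left(q \right)} = 1$
$p{\left(X,G \right)} = G$ ($p{\left(X,G \right)} = 1 G = G$)
$\frac{1}{371} - 398 p{\left(-4,\left(-5 + 4\right) k \right)} = \frac{1}{371} - 398 \left(-5 + 4\right) 2 = \frac{1}{371} - 398 \left(\left(-1\right) 2\right) = \frac{1}{371} - -796 = \frac{1}{371} + 796 = \frac{295317}{371}$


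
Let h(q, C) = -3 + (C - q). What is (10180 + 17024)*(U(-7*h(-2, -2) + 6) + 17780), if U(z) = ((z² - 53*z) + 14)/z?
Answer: 4346945296/9 ≈ 4.8299e+8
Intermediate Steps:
h(q, C) = -3 + C - q
U(z) = (14 + z² - 53*z)/z
(10180 + 17024)*(U(-7*h(-2, -2) + 6) + 17780) = (10180 + 17024)*((-53 + (-7*(-3 - 2 - 1*(-2)) + 6) + 14/(-7*(-3 - 2 - 1*(-2)) + 6)) + 17780) = 27204*((-53 + (-7*(-3 - 2 + 2) + 6) + 14/(-7*(-3 - 2 + 2) + 6)) + 17780) = 27204*((-53 + (-7*(-3) + 6) + 14/(-7*(-3) + 6)) + 17780) = 27204*((-53 + (21 + 6) + 14/(21 + 6)) + 17780) = 27204*((-53 + 27 + 14/27) + 17780) = 27204*(-688/27 + 17780) = 27204*(479372/27) = 4346945296/9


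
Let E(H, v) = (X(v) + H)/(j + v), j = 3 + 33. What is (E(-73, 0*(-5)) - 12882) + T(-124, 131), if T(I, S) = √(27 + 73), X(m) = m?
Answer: -463465/36 ≈ -12874.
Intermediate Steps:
j = 36
T(I, S) = 10 (T(I, S) = √100 = 10)
E(H, v) = (H + v)/(36 + v) (E(H, v) = (v + H)/(36 + v) = (H + v)/(36 + v))
(E(-73, 0*(-5)) - 12882) + T(-124, 131) = ((-73 + 0*(-5))/(36 + 0*(-5)) - 12882) + 10 = ((-73 + 0)/(36 + 0) - 12882) + 10 = (-73/36 - 12882) + 10 = -463825/36 + 10 = -463465/36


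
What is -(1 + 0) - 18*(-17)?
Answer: 305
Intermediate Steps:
-(1 + 0) - 18*(-17) = -1*1 + 306 = -1 + 306 = 305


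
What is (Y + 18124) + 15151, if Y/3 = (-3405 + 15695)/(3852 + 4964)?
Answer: 146694635/4408 ≈ 33279.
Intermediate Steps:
Y = 18435/4408 (Y = 3*((-3405 + 15695)/(3852 + 4964)) = 3*(12290/8816) = 3*(12290*(1/8816)) = 3*(6145/4408) = 18435/4408 ≈ 4.1822)
(Y + 18124) + 15151 = (18435/4408 + 18124) + 15151 = 79909027/4408 + 15151 = 146694635/4408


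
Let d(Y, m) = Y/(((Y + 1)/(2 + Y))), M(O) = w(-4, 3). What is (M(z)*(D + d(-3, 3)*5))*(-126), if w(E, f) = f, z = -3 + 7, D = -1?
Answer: 3213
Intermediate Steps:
z = 4
M(O) = 3
d(Y, m) = Y*(2 + Y)/(1 + Y) (d(Y, m) = Y/(((1 + Y)/(2 + Y))) = Y*((2 + Y)/(1 + Y)) = Y*(2 + Y)/(1 + Y))
(M(z)*(D + d(-3, 3)*5))*(-126) = (3*(-1 - 3*(2 - 3)/(1 - 3)*5))*(-126) = (3*(-1 - 3*(-1)/(-2)*5))*(-126) = (3*(-1 - 3*(-½)*(-1)*5))*(-126) = (3*(-1 - 3/2*5))*(-126) = (3*(-1 - 15/2))*(-126) = (3*(-17/2))*(-126) = -51/2*(-126) = 3213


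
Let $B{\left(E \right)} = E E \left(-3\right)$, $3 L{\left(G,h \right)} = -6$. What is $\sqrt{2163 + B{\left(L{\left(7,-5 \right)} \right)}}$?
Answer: $3 \sqrt{239} \approx 46.379$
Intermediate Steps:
$L{\left(G,h \right)} = -2$ ($L{\left(G,h \right)} = \frac{1}{3} \left(-6\right) = -2$)
$B{\left(E \right)} = - 3 E^{2}$ ($B{\left(E \right)} = E^{2} \left(-3\right) = - 3 E^{2}$)
$\sqrt{2163 + B{\left(L{\left(7,-5 \right)} \right)}} = \sqrt{2163 - 3 \left(-2\right)^{2}} = \sqrt{2163 - 12} = \sqrt{2151} = 3 \sqrt{239}$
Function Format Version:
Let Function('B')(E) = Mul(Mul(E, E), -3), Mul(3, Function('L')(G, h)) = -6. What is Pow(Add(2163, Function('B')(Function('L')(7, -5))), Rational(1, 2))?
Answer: Mul(3, Pow(239, Rational(1, 2))) ≈ 46.379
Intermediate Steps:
Function('L')(G, h) = -2 (Function('L')(G, h) = Mul(Rational(1, 3), -6) = -2)
Function('B')(E) = Mul(-3, Pow(E, 2)) (Function('B')(E) = Mul(Pow(E, 2), -3) = Mul(-3, Pow(E, 2)))
Pow(Add(2163, Function('B')(Function('L')(7, -5))), Rational(1, 2)) = Pow(Add(2163, Mul(-3, Pow(-2, 2))), Rational(1, 2)) = Pow(Add(2163, Mul(-3, 4)), Rational(1, 2)) = Pow(Add(2163, -12), Rational(1, 2)) = Pow(2151, Rational(1, 2)) = Mul(3, Pow(239, Rational(1, 2)))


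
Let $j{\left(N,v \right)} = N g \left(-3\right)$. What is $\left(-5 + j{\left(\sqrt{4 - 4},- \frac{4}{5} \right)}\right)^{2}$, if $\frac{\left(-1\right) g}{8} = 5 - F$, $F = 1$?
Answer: $25$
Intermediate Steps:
$g = -32$ ($g = - 8 \left(5 - 1\right) = \left(-8\right) 4 = -32$)
$j{\left(N,v \right)} = 96 N$ ($j{\left(N,v \right)} = N \left(-32\right) \left(-3\right) = - 32 N \left(-3\right) = 96 N$)
$\left(-5 + j{\left(\sqrt{4 - 4},- \frac{4}{5} \right)}\right)^{2} = \left(-5 + 96 \sqrt{4 - 4}\right)^{2} = \left(-5 + 96 \sqrt{0}\right)^{2} = \left(-5 + 96 \cdot 0\right)^{2} = \left(-5 + 0\right)^{2} = \left(-5\right)^{2} = 25$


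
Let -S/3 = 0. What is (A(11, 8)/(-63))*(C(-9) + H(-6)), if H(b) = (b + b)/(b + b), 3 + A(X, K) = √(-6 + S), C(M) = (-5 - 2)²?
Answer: 50/21 - 50*I*√6/63 ≈ 2.381 - 1.944*I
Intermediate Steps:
S = 0 (S = -3*0 = 0)
C(M) = 49 (C(M) = (-7)² = 49)
A(X, K) = -3 + I*√6 (A(X, K) = -3 + √(-6 + 0) = -3 + √(-6) = -3 + I*√6)
H(b) = 1 (H(b) = (2*b)/((2*b)) = (2*b)*(1/(2*b)) = 1)
(A(11, 8)/(-63))*(C(-9) + H(-6)) = ((-3 + I*√6)/(-63))*(49 + 1) = ((-3 + I*√6)*(-1/63))*50 = (1/21 - I*√6/63)*50 = 50/21 - 50*I*√6/63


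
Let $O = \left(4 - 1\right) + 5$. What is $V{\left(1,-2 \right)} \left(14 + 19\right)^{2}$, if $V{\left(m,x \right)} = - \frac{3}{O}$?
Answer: $- \frac{3267}{8} \approx -408.38$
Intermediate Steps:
$O = 8$ ($O = 3 + 5 = 8$)
$V{\left(m,x \right)} = - \frac{3}{8}$
$V{\left(1,-2 \right)} \left(14 + 19\right)^{2} = - \frac{3 \left(14 + 19\right)^{2}}{8} = - \frac{3 \cdot 33^{2}}{8} = \left(- \frac{3}{8}\right) 1089 = - \frac{3267}{8}$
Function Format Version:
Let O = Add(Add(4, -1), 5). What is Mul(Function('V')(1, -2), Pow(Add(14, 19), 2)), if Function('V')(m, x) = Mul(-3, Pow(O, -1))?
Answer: Rational(-3267, 8) ≈ -408.38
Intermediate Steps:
O = 8 (O = Add(3, 5) = 8)
Function('V')(m, x) = Rational(-3, 8) (Function('V')(m, x) = Mul(-3, Pow(8, -1)) = Mul(-3, Rational(1, 8)) = Rational(-3, 8))
Mul(Function('V')(1, -2), Pow(Add(14, 19), 2)) = Mul(Rational(-3, 8), Pow(Add(14, 19), 2)) = Mul(Rational(-3, 8), Pow(33, 2)) = Mul(Rational(-3, 8), 1089) = Rational(-3267, 8)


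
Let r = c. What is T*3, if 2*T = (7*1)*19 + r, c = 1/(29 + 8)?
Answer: 7383/37 ≈ 199.54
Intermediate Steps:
c = 1/37 ≈ 0.027027
r = 1/37 ≈ 0.027027
T = 2461/37 (T = ((7*1)*19 + 1/37)/2 = (7*19 + 1/37)/2 = (133 + 1/37)/2 = (1/2)*(4922/37) = 2461/37 ≈ 66.514)
T*3 = (2461/37)*3 = 7383/37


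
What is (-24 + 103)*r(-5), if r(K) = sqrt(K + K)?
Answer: 79*I*sqrt(10) ≈ 249.82*I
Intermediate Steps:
r(K) = sqrt(2)*sqrt(K) (r(K) = sqrt(2*K) = sqrt(2)*sqrt(K))
(-24 + 103)*r(-5) = (-24 + 103)*(sqrt(2)*sqrt(-5)) = 79*(sqrt(2)*(I*sqrt(5))) = 79*(I*sqrt(10)) = 79*I*sqrt(10)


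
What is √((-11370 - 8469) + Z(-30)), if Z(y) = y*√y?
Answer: √(-19839 - 30*I*√30) ≈ 0.5833 - 140.85*I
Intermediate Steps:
Z(y) = y^(3/2)
√((-11370 - 8469) + Z(-30)) = √((-11370 - 8469) + (-30)^(3/2)) = √(-19839 - 30*I*√30)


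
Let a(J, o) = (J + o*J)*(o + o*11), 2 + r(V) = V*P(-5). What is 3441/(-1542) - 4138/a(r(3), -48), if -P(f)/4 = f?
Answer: -450779701/201767616 ≈ -2.2342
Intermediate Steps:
P(f) = -4*f
r(V) = -2 + 20*V (r(V) = -2 + V*(-4*(-5)) = -2 + V*20 = -2 + 20*V)
a(J, o) = 12*o*(J + J*o) (a(J, o) = (J + J*o)*(o + 11*o) = (J + J*o)*(12*o) = 12*o*(J + J*o))
3441/(-1542) - 4138/a(r(3), -48) = 3441/(-1542) - 4138*(-1/(576*(1 - 48)*(-2 + 20*3))) = 3441*(-1/1542) - 4138*1/(27072*(-2 + 60)) = -1147/514 - 4138/(12*58*(-48)*(-47)) = -1147/514 - 4138/1570176 = -1147/514 - 4138*1/1570176 = -1147/514 - 2069/785088 = -450779701/201767616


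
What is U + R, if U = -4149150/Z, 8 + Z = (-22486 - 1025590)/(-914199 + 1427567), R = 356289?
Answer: 66111962633/85917 ≈ 7.6949e+5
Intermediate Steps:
Z = -1288755/128342 (Z = -8 + (-22486 - 1025590)/(-914199 + 1427567) = -8 - 1048076/513368 = -8 - 1048076*1/513368 = -8 - 262019/128342 = -1288755/128342 ≈ -10.042)
U = 35500680620/85917 (U = -4149150/(-1288755/128342) = -4149150*(-128342/1288755) = 35500680620/85917 ≈ 4.1320e+5)
U + R = 35500680620/85917 + 356289 = 66111962633/85917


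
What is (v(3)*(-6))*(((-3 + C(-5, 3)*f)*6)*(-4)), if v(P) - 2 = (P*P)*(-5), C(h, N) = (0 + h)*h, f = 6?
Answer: -910224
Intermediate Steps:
C(h, N) = h² (C(h, N) = h*h = h²)
v(P) = 2 - 5*P² (v(P) = 2 + (P*P)*(-5) = 2 + P²*(-5) = 2 - 5*P²)
(v(3)*(-6))*(((-3 + C(-5, 3)*f)*6)*(-4)) = ((2 - 5*3²)*(-6))*(((-3 + (-5)²*6)*6)*(-4)) = ((2 - 5*9)*(-6))*(((-3 + 25*6)*6)*(-4)) = ((2 - 45)*(-6))*(((-3 + 150)*6)*(-4)) = (-43*(-6))*((147*6)*(-4)) = 258*(882*(-4)) = 258*(-3528) = -910224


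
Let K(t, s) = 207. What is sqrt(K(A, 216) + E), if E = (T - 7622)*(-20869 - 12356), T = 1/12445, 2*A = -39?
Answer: 2*sqrt(392214898313898)/2489 ≈ 15914.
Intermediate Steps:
A = -39/2 (A = (1/2)*(-39) = -39/2 ≈ -19.500)
T = 1/12445 ≈ 8.0354e-5
E = 630316717905/2489 (E = (1/12445 - 7622)*(-20869 - 12356) = -94855789/12445*(-33225) = 630316717905/2489 ≈ 2.5324e+8)
sqrt(K(A, 216) + E) = sqrt(207 + 630316717905/2489) = sqrt(630317233128/2489) = 2*sqrt(392214898313898)/2489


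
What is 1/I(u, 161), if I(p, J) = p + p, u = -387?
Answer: -1/774 ≈ -0.0012920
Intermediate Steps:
I(p, J) = 2*p
1/I(u, 161) = 1/(2*(-387)) = 1/(-774) = -1/774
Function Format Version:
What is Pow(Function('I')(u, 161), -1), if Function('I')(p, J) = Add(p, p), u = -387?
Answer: Rational(-1, 774) ≈ -0.0012920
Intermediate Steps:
Function('I')(p, J) = Mul(2, p)
Pow(Function('I')(u, 161), -1) = Pow(Mul(2, -387), -1) = Pow(-774, -1) = Rational(-1, 774)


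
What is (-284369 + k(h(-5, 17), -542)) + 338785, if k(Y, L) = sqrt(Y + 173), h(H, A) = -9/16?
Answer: 54416 + sqrt(2759)/4 ≈ 54429.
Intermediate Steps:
h(H, A) = -9/16 (h(H, A) = -9*1/16 = -9/16)
k(Y, L) = sqrt(173 + Y)
(-284369 + k(h(-5, 17), -542)) + 338785 = (-284369 + sqrt(173 - 9/16)) + 338785 = (-284369 + sqrt(2759/16)) + 338785 = (-284369 + sqrt(2759)/4) + 338785 = 54416 + sqrt(2759)/4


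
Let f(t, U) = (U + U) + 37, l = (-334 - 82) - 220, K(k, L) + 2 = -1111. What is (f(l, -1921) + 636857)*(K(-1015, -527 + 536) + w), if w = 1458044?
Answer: 922313083412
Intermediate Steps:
K(k, L) = -1113 (K(k, L) = -2 - 1111 = -1113)
l = -636 (l = -416 - 220 = -636)
f(t, U) = 37 + 2*U (f(t, U) = 2*U + 37 = 37 + 2*U)
(f(l, -1921) + 636857)*(K(-1015, -527 + 536) + w) = ((37 + 2*(-1921)) + 636857)*(-1113 + 1458044) = ((37 - 3842) + 636857)*1456931 = (-3805 + 636857)*1456931 = 633052*1456931 = 922313083412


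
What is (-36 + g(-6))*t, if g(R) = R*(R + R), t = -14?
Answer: -504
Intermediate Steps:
g(R) = 2*R² (g(R) = R*(2*R) = 2*R²)
(-36 + g(-6))*t = (-36 + 2*(-6)²)*(-14) = (-36 + 2*36)*(-14) = (-36 + 72)*(-14) = 36*(-14) = -504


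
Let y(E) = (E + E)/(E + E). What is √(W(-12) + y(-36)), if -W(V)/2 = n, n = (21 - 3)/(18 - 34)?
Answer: √13/2 ≈ 1.8028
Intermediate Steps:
n = -9/8 (n = 18/(-16) = 18*(-1/16) = -9/8 ≈ -1.1250)
y(E) = 1 (y(E) = (2*E)/((2*E)) = (2*E)*(1/(2*E)) = 1)
W(V) = 9/4 (W(V) = -2*(-9/8) = 9/4)
√(W(-12) + y(-36)) = √(9/4 + 1) = √(13/4) = √13/2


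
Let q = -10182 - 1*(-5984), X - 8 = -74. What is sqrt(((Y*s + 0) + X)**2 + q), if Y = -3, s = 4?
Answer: sqrt(1886) ≈ 43.428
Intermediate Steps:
X = -66 (X = 8 - 74 = -66)
q = -4198 (q = -10182 + 5984 = -4198)
sqrt(((Y*s + 0) + X)**2 + q) = sqrt(((-3*4 + 0) - 66)**2 - 4198) = sqrt(((-12 + 0) - 66)**2 - 4198) = sqrt((-12 - 66)**2 - 4198) = sqrt((-78)**2 - 4198) = sqrt(6084 - 4198) = sqrt(1886)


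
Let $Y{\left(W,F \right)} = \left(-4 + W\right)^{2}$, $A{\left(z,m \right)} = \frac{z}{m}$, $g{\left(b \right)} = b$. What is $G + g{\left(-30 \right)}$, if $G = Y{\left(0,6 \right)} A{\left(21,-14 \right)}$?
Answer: $-54$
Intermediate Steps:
$G = -24$ ($G = \left(-4 + 0\right)^{2} \frac{21}{-14} = \left(-4\right)^{2} \cdot 21 \left(- \frac{1}{14}\right) = 16 \left(- \frac{3}{2}\right) = -24$)
$G + g{\left(-30 \right)} = -24 - 30 = -54$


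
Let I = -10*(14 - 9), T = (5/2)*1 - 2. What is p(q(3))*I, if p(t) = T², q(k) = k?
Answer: -25/2 ≈ -12.500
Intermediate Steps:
T = ½ (T = (5*(½))*1 - 2 = (5/2)*1 - 2 = 5/2 - 2 = ½ ≈ 0.50000)
I = -50 (I = -10*5 = -50)
p(t) = ¼ (p(t) = (½)² = ¼)
p(q(3))*I = (¼)*(-50) = -25/2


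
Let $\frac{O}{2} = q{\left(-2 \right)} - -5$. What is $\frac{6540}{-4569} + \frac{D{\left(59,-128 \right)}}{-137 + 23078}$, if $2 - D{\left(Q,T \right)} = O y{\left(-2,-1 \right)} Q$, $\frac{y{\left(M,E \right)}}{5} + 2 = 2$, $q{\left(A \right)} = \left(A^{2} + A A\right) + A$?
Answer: $- \frac{50008334}{34939143} \approx -1.4313$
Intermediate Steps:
$q{\left(A \right)} = A + 2 A^{2}$ ($q{\left(A \right)} = \left(A^{2} + A^{2}\right) + A = 2 A^{2} + A = A + 2 A^{2}$)
$y{\left(M,E \right)} = 0$ ($y{\left(M,E \right)} = -10 + 5 \cdot 2 = -10 + 10 = 0$)
$O = 22$ ($O = 2 \left(- 2 \left(1 + 2 \left(-2\right)\right) - -5\right) = 2 \left(- 2 \left(1 - 4\right) + 5\right) = 2 \left(\left(-2\right) \left(-3\right) + 5\right) = 2 \left(6 + 5\right) = 2 \cdot 11 = 22$)
$D{\left(Q,T \right)} = 2$ ($D{\left(Q,T \right)} = 2 - 22 \cdot 0 Q = 2 - 0 Q = 2 - 0 = 2 + 0 = 2$)
$\frac{6540}{-4569} + \frac{D{\left(59,-128 \right)}}{-137 + 23078} = \frac{6540}{-4569} + \frac{2}{-137 + 23078} = 6540 \left(- \frac{1}{4569}\right) + \frac{2}{22941} = - \frac{2180}{1523} + 2 \cdot \frac{1}{22941} = - \frac{2180}{1523} + \frac{2}{22941} = - \frac{50008334}{34939143}$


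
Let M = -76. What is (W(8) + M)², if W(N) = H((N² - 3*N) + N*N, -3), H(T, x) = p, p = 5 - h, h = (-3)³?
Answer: 1936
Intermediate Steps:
h = -27
p = 32 (p = 5 - 1*(-27) = 5 + 27 = 32)
H(T, x) = 32
W(N) = 32
(W(8) + M)² = (32 - 76)² = (-44)² = 1936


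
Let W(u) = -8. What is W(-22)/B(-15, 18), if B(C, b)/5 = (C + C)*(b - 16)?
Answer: 2/75 ≈ 0.026667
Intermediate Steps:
B(C, b) = 10*C*(-16 + b) (B(C, b) = 5*((C + C)*(b - 16)) = 5*((2*C)*(-16 + b)) = 5*(2*C*(-16 + b)) = 10*C*(-16 + b))
W(-22)/B(-15, 18) = -8*(-1/(150*(-16 + 18))) = -8/(10*(-15)*2) = -8/(-300) = -8*(-1/300) = 2/75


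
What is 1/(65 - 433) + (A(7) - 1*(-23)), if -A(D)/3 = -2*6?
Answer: 21711/368 ≈ 58.997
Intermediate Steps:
A(D) = 36 (A(D) = -(-6)*6 = -3*(-12) = 36)
1/(65 - 433) + (A(7) - 1*(-23)) = 1/(65 - 433) + (36 - 1*(-23)) = 1/(-368) + (36 + 23) = -1/368 + 59 = 21711/368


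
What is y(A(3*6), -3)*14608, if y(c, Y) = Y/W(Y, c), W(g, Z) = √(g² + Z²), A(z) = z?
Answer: -14608*√37/37 ≈ -2401.5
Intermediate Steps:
W(g, Z) = √(Z² + g²)
y(c, Y) = Y/√(Y² + c²) (y(c, Y) = Y/(√(c² + Y²)) = Y/(√(Y² + c²)) = Y/√(Y² + c²))
y(A(3*6), -3)*14608 = -3/√((-3)² + (3*6)²)*14608 = -3/√(9 + 18²)*14608 = -3/√(9 + 324)*14608 = -√37/37*14608 = -14608*√37/37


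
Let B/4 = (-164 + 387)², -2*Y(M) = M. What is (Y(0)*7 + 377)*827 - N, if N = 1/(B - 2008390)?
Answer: 564155994247/1809474 ≈ 3.1178e+5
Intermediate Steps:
Y(M) = -M/2
B = 198916 (B = 4*(-164 + 387)² = 4*223² = 4*49729 = 198916)
N = -1/1809474 (N = 1/(198916 - 2008390) = 1/(-1809474) = -1/1809474 ≈ -5.5265e-7)
(Y(0)*7 + 377)*827 - N = (-½*0*7 + 377)*827 - 1*(-1/1809474) = (0*7 + 377)*827 + 1/1809474 = (0 + 377)*827 + 1/1809474 = 377*827 + 1/1809474 = 311779 + 1/1809474 = 564155994247/1809474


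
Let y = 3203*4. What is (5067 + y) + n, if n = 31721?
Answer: 49600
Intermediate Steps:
y = 12812
(5067 + y) + n = (5067 + 12812) + 31721 = 17879 + 31721 = 49600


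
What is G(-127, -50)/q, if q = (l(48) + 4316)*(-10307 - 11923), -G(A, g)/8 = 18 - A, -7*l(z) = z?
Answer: 203/16763643 ≈ 1.2110e-5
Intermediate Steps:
l(z) = -z/7
G(A, g) = -144 + 8*A (G(A, g) = -8*(18 - A) = -144 + 8*A)
q = -670545720/7 (q = (-⅐*48 + 4316)*(-10307 - 11923) = (-48/7 + 4316)*(-22230) = (30164/7)*(-22230) = -670545720/7 ≈ -9.5792e+7)
G(-127, -50)/q = (-144 + 8*(-127))/(-670545720/7) = (-144 - 1016)*(-7/670545720) = -1160*(-7/670545720) = 203/16763643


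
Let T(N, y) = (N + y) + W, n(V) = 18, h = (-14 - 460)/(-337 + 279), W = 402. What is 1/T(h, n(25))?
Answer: 29/12417 ≈ 0.0023355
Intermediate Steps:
h = 237/29 (h = -474/(-58) = -474*(-1/58) = 237/29 ≈ 8.1724)
T(N, y) = 402 + N + y (T(N, y) = (N + y) + 402 = 402 + N + y)
1/T(h, n(25)) = 1/(402 + 237/29 + 18) = 1/(12417/29) = 29/12417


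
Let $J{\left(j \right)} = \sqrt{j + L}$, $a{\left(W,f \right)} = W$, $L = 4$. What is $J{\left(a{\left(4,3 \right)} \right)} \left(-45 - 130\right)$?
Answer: $- 350 \sqrt{2} \approx -494.97$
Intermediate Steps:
$J{\left(j \right)} = \sqrt{4 + j}$ ($J{\left(j \right)} = \sqrt{j + 4} = \sqrt{4 + j}$)
$J{\left(a{\left(4,3 \right)} \right)} \left(-45 - 130\right) = \sqrt{4 + 4} \left(-45 - 130\right) = \sqrt{8} \left(-175\right) = 2 \sqrt{2} \left(-175\right) = - 350 \sqrt{2}$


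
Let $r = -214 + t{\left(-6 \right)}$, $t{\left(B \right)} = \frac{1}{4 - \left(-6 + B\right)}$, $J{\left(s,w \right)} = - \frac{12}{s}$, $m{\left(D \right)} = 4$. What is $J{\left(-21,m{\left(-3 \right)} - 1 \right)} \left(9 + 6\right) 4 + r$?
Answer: $- \frac{20121}{112} \approx -179.65$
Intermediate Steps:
$t{\left(B \right)} = \frac{1}{10 - B}$
$r = - \frac{3423}{16}$ ($r = -214 - \frac{1}{-10 - 6} = -214 - \frac{1}{-16} = -214 - - \frac{1}{16} = -214 + \frac{1}{16} = - \frac{3423}{16} \approx -213.94$)
$J{\left(-21,m{\left(-3 \right)} - 1 \right)} \left(9 + 6\right) 4 + r = - \frac{12}{-21} \left(9 + 6\right) 4 - \frac{3423}{16} = \left(-12\right) \left(- \frac{1}{21}\right) 15 \cdot 4 - \frac{3423}{16} = \frac{4}{7} \cdot 60 - \frac{3423}{16} = \frac{240}{7} - \frac{3423}{16} = - \frac{20121}{112}$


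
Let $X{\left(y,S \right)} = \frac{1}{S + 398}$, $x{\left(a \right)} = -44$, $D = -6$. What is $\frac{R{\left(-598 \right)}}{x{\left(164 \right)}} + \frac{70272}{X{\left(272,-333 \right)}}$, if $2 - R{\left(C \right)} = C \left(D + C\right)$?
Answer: $\frac{100669555}{22} \approx 4.5759 \cdot 10^{6}$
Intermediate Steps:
$R{\left(C \right)} = 2 - C \left(-6 + C\right)$
$X{\left(y,S \right)} = \frac{1}{398 + S}$
$\frac{R{\left(-598 \right)}}{x{\left(164 \right)}} + \frac{70272}{X{\left(272,-333 \right)}} = \frac{2 - \left(-598\right)^{2} + 6 \left(-598\right)}{-44} + \frac{70272}{\frac{1}{398 - 333}} = \left(2 - 357604 - 3588\right) \left(- \frac{1}{44}\right) + \frac{70272}{\frac{1}{65}} = \left(2 - 357604 - 3588\right) \left(- \frac{1}{44}\right) + 70272 \frac{1}{\frac{1}{65}} = \left(-361190\right) \left(- \frac{1}{44}\right) + 70272 \cdot 65 = \frac{180595}{22} + 4567680 = \frac{100669555}{22}$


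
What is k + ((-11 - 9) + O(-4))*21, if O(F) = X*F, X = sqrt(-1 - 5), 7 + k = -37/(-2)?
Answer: -817/2 - 84*I*sqrt(6) ≈ -408.5 - 205.76*I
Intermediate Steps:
k = 23/2 (k = -7 - 37/(-2) = -7 - 37*(-1/2) = -7 + 37/2 = 23/2 ≈ 11.500)
X = I*sqrt(6) (X = sqrt(-6) = I*sqrt(6) ≈ 2.4495*I)
O(F) = I*F*sqrt(6) (O(F) = (I*sqrt(6))*F = I*F*sqrt(6))
k + ((-11 - 9) + O(-4))*21 = 23/2 + ((-11 - 9) + I*(-4)*sqrt(6))*21 = 23/2 + (-20 - 4*I*sqrt(6))*21 = 23/2 + (-420 - 84*I*sqrt(6)) = -817/2 - 84*I*sqrt(6)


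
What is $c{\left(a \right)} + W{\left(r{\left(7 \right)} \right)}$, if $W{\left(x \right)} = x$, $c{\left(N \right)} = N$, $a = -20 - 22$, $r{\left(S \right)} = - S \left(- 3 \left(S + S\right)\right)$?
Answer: $252$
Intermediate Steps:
$r{\left(S \right)} = 6 S^{2}$ ($r{\left(S \right)} = - S \left(- 3 \cdot 2 S\right) = - S \left(- 6 S\right) = 6 S^{2}$)
$a = -42$
$c{\left(a \right)} + W{\left(r{\left(7 \right)} \right)} = -42 + 6 \cdot 7^{2} = -42 + 6 \cdot 49 = -42 + 294 = 252$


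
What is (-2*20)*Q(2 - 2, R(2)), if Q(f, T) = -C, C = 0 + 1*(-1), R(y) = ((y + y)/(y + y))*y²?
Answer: -40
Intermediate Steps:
R(y) = y² (R(y) = ((2*y)/((2*y)))*y² = ((2*y)*(1/(2*y)))*y² = 1*y² = y²)
C = -1 (C = 0 - 1 = -1)
Q(f, T) = 1 (Q(f, T) = -1*(-1) = 1)
(-2*20)*Q(2 - 2, R(2)) = -2*20*1 = -40*1 = -40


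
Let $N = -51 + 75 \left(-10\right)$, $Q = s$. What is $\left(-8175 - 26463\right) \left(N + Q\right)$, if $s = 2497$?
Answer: $-58746048$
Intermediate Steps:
$Q = 2497$
$N = -801$ ($N = -51 - 750 = -801$)
$\left(-8175 - 26463\right) \left(N + Q\right) = \left(-8175 - 26463\right) \left(-801 + 2497\right) = \left(-34638\right) 1696 = -58746048$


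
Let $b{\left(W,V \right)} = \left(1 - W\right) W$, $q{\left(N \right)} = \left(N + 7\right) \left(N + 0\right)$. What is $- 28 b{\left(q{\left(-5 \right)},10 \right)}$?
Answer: $3080$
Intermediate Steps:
$q{\left(N \right)} = N \left(7 + N\right)$ ($q{\left(N \right)} = \left(7 + N\right) N = N \left(7 + N\right)$)
$b{\left(W,V \right)} = W \left(1 - W\right)$
$- 28 b{\left(q{\left(-5 \right)},10 \right)} = - 28 - 5 \left(7 - 5\right) \left(1 - - 5 \left(7 - 5\right)\right) = - 28 \left(-5\right) 2 \left(1 - \left(-5\right) 2\right) = - 28 \left(- 10 \left(1 - -10\right)\right) = - 28 \left(- 10 \left(1 + 10\right)\right) = - 28 \left(\left(-10\right) 11\right) = \left(-28\right) \left(-110\right) = 3080$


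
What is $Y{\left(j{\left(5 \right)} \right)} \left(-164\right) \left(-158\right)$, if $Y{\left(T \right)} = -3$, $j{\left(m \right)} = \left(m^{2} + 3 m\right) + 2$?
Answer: $-77736$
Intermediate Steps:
$j{\left(m \right)} = 2 + m^{2} + 3 m$
$Y{\left(j{\left(5 \right)} \right)} \left(-164\right) \left(-158\right) = \left(-3\right) \left(-164\right) \left(-158\right) = 492 \left(-158\right) = -77736$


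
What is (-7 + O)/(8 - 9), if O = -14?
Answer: 21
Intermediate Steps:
(-7 + O)/(8 - 9) = (-7 - 14)/(8 - 9) = -21/(-1) = -1*(-21) = 21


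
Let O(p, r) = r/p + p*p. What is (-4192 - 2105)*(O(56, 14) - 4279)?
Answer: 28783587/4 ≈ 7.1959e+6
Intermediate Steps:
O(p, r) = p**2 + r/p (O(p, r) = r/p + p**2 = p**2 + r/p)
(-4192 - 2105)*(O(56, 14) - 4279) = (-4192 - 2105)*((14 + 56**3)/56 - 4279) = -6297*((14 + 175616)/56 - 4279) = -6297*((1/56)*175630 - 4279) = -6297*(12545/4 - 4279) = -6297*(-4571/4) = 28783587/4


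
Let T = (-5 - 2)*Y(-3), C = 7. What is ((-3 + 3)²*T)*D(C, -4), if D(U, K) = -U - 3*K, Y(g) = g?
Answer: 0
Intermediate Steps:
T = 21 (T = (-5 - 2)*(-3) = -7*(-3) = 21)
((-3 + 3)²*T)*D(C, -4) = ((-3 + 3)²*21)*(-1*7 - 3*(-4)) = (0²*21)*(-7 + 12) = (0*21)*5 = 0*5 = 0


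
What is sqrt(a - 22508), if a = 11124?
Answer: 2*I*sqrt(2846) ≈ 106.7*I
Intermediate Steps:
sqrt(a - 22508) = sqrt(11124 - 22508) = sqrt(-11384) = 2*I*sqrt(2846)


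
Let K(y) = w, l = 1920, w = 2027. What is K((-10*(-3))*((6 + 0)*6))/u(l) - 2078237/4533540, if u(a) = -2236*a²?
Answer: -285508019700173/622816999833600 ≈ -0.45841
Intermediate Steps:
K(y) = 2027
K((-10*(-3))*((6 + 0)*6))/u(l) - 2078237/4533540 = 2027/((-2236*1920²)) - 2078237/4533540 = 2027/((-2236*3686400)) - 2078237*1/4533540 = 2027/(-8242790400) - 2078237/4533540 = 2027*(-1/8242790400) - 2078237/4533540 = -2027/8242790400 - 2078237/4533540 = -285508019700173/622816999833600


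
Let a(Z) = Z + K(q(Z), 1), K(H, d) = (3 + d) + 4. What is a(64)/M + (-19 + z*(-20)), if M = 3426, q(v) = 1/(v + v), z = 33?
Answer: -387697/571 ≈ -678.98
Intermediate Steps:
q(v) = 1/(2*v)
K(H, d) = 7 + d
a(Z) = 8 + Z (a(Z) = Z + (7 + 1) = Z + 8 = 8 + Z)
a(64)/M + (-19 + z*(-20)) = (8 + 64)/3426 + (-19 + 33*(-20)) = 72*(1/3426) + (-19 - 660) = 12/571 - 679 = -387697/571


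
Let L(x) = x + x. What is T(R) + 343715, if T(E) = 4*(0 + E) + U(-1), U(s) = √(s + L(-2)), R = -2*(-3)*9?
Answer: 343931 + I*√5 ≈ 3.4393e+5 + 2.2361*I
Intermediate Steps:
R = 54 (R = 6*9 = 54)
L(x) = 2*x
U(s) = √(-4 + s) (U(s) = √(s + 2*(-2)) = √(s - 4) = √(-4 + s))
T(E) = 4*E + I*√5 (T(E) = 4*(0 + E) + √(-4 - 1) = 4*E + √(-5) = 4*E + I*√5)
T(R) + 343715 = (4*54 + I*√5) + 343715 = (216 + I*√5) + 343715 = 343931 + I*√5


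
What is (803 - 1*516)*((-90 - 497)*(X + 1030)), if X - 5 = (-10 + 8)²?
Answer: -175039291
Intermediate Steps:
X = 9 (X = 5 + (-10 + 8)² = 5 + (-2)² = 5 + 4 = 9)
(803 - 1*516)*((-90 - 497)*(X + 1030)) = (803 - 1*516)*((-90 - 497)*(9 + 1030)) = (803 - 516)*(-587*1039) = 287*(-609893) = -175039291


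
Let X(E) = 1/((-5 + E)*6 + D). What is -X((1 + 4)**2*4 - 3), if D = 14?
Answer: -1/566 ≈ -0.0017668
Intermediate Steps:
X(E) = 1/(-16 + 6*E) (X(E) = 1/((-5 + E)*6 + 14) = 1/((-30 + 6*E) + 14) = 1/(-16 + 6*E))
-X((1 + 4)**2*4 - 3) = -1/(2*(-8 + 3*((1 + 4)**2*4 - 3))) = -1/(2*(-8 + 3*(5**2*4 - 3))) = -1/(2*(-8 + 3*(25*4 - 3))) = -1/(2*(-8 + 3*(100 - 3))) = -1/(2*(-8 + 3*97)) = -1/(2*(-8 + 291)) = -1/(2*283) = -1*1/566 = -1/566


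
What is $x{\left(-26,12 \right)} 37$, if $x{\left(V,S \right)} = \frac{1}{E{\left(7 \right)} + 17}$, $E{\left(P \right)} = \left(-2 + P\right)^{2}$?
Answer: $\frac{37}{42} \approx 0.88095$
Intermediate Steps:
$x{\left(V,S \right)} = \frac{1}{42}$ ($x{\left(V,S \right)} = \frac{1}{\left(-2 + 7\right)^{2} + 17} = \frac{1}{5^{2} + 17} = \frac{1}{25 + 17} = \frac{1}{42}$)
$x{\left(-26,12 \right)} 37 = \frac{1}{42} \cdot 37 = \frac{37}{42}$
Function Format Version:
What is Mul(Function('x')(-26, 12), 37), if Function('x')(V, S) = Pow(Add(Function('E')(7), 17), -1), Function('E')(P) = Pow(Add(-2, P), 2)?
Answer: Rational(37, 42) ≈ 0.88095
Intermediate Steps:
Function('x')(V, S) = Rational(1, 42) (Function('x')(V, S) = Pow(Add(Pow(Add(-2, 7), 2), 17), -1) = Pow(Add(Pow(5, 2), 17), -1) = Pow(Add(25, 17), -1) = Pow(42, -1) = Rational(1, 42))
Mul(Function('x')(-26, 12), 37) = Mul(Rational(1, 42), 37) = Rational(37, 42)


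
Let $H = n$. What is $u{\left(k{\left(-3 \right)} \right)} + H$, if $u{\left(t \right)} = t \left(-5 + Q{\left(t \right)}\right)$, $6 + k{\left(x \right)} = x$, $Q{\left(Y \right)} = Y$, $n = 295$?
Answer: $421$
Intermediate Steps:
$k{\left(x \right)} = -6 + x$
$u{\left(t \right)} = t \left(-5 + t\right)$
$H = 295$
$u{\left(k{\left(-3 \right)} \right)} + H = \left(-6 - 3\right) \left(-5 - 9\right) + 295 = - 9 \left(-5 - 9\right) + 295 = \left(-9\right) \left(-14\right) + 295 = 126 + 295 = 421$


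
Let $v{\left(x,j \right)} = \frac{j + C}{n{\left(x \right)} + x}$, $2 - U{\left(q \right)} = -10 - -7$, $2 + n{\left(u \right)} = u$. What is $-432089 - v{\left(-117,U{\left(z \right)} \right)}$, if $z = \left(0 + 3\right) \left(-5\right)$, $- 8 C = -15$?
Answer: $- \frac{815783977}{1888} \approx -4.3209 \cdot 10^{5}$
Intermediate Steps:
$n{\left(u \right)} = -2 + u$
$C = \frac{15}{8}$ ($C = \left(- \frac{1}{8}\right) \left(-15\right) = \frac{15}{8} \approx 1.875$)
$z = -15$ ($z = 3 \left(-5\right) = -15$)
$U{\left(q \right)} = 5$ ($U{\left(q \right)} = 2 - \left(-10 - -7\right) = 2 - \left(-10 + 7\right) = 2 - -3 = 2 + 3 = 5$)
$v{\left(x,j \right)} = \frac{\frac{15}{8} + j}{-2 + 2 x}$ ($v{\left(x,j \right)} = \frac{j + \frac{15}{8}}{\left(-2 + x\right) + x} = \frac{\frac{15}{8} + j}{-2 + 2 x}$)
$-432089 - v{\left(-117,U{\left(z \right)} \right)} = -432089 - \frac{15 + 8 \cdot 5}{16 \left(-1 - 117\right)} = -432089 - \frac{15 + 40}{16 \left(-118\right)} = -432089 - \frac{1}{16} \left(- \frac{1}{118}\right) 55 = -432089 - - \frac{55}{1888} = -432089 + \frac{55}{1888} = - \frac{815783977}{1888}$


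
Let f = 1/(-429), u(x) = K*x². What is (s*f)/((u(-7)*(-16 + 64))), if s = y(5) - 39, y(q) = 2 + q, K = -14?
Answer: -1/441441 ≈ -2.2653e-6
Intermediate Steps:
u(x) = -14*x²
f = -1/429 ≈ -0.0023310
s = -32 (s = (2 + 5) - 39 = 7 - 39 = -32)
(s*f)/((u(-7)*(-16 + 64))) = (-32*(-1/429))/(((-14*(-7)²)*(-16 + 64))) = 32/(429*((-14*49*48))) = 32/(429*((-686*48))) = (32/429)/(-32928) = (32/429)*(-1/32928) = -1/441441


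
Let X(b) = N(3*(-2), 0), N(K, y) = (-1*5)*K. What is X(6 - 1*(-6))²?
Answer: 900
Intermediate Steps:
N(K, y) = -5*K
X(b) = 30 (X(b) = -15*(-2) = -5*(-6) = 30)
X(6 - 1*(-6))² = 30² = 900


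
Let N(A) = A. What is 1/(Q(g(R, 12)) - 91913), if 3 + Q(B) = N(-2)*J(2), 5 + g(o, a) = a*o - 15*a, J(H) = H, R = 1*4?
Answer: -1/91920 ≈ -1.0879e-5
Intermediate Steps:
R = 4
g(o, a) = -5 - 15*a + a*o (g(o, a) = -5 + (a*o - 15*a) = -5 + (-15*a + a*o) = -5 - 15*a + a*o)
Q(B) = -7 (Q(B) = -3 - 2*2 = -3 - 4 = -7)
1/(Q(g(R, 12)) - 91913) = 1/(-7 - 91913) = 1/(-91920) = -1/91920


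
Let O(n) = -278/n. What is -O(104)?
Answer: 139/52 ≈ 2.6731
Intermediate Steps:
-O(104) = -(-278)/104 = -1*(-139/52) = 139/52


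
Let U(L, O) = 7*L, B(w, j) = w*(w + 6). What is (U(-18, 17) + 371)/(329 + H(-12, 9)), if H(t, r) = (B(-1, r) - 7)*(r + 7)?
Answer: 245/137 ≈ 1.7883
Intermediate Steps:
B(w, j) = w*(6 + w)
H(t, r) = -84 - 12*r (H(t, r) = (-(6 - 1) - 7)*(r + 7) = (-1*5 - 7)*(7 + r) = (-5 - 7)*(7 + r) = -12*(7 + r) = -84 - 12*r)
(U(-18, 17) + 371)/(329 + H(-12, 9)) = (7*(-18) + 371)/(329 + (-84 - 12*9)) = (-126 + 371)/(329 + (-84 - 108)) = 245/(329 - 192) = 245/137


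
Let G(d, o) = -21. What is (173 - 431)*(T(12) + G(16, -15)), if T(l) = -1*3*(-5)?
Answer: 1548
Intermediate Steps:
T(l) = 15 (T(l) = -3*(-5) = 15)
(173 - 431)*(T(12) + G(16, -15)) = (173 - 431)*(15 - 21) = -258*(-6) = 1548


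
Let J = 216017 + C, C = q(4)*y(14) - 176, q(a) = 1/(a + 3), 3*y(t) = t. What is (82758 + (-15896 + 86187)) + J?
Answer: 1106672/3 ≈ 3.6889e+5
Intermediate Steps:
y(t) = t/3
q(a) = 1/(3 + a)
C = -526/3 (C = ((⅓)*14)/(3 + 4) - 176 = (14/3)/7 - 176 = (⅐)*(14/3) - 176 = ⅔ - 176 = -526/3 ≈ -175.33)
J = 647525/3 (J = 216017 - 526/3 = 647525/3 ≈ 2.1584e+5)
(82758 + (-15896 + 86187)) + J = (82758 + (-15896 + 86187)) + 647525/3 = (82758 + 70291) + 647525/3 = 153049 + 647525/3 = 1106672/3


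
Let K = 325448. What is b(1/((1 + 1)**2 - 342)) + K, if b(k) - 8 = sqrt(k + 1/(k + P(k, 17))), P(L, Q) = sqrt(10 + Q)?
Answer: 325456 + sqrt(228490 - 2028*sqrt(3))/(26*sqrt(-1 + 1014*sqrt(3))) ≈ 3.2546e+5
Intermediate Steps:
b(k) = 8 + sqrt(k + 1/(k + 3*sqrt(3))) (b(k) = 8 + sqrt(k + 1/(k + sqrt(10 + 17))) = 8 + sqrt(k + 1/(k + sqrt(27))) = 8 + sqrt(k + 1/(k + 3*sqrt(3))))
b(1/((1 + 1)**2 - 342)) + K = (8 + sqrt((1 + (1/((1 + 1)**2 - 342) + 3*sqrt(3))/((1 + 1)**2 - 342))/(1/((1 + 1)**2 - 342) + 3*sqrt(3)))) + 325448 = (8 + sqrt((1 + (1/(2**2 - 342) + 3*sqrt(3))/(2**2 - 342))/(1/(2**2 - 342) + 3*sqrt(3)))) + 325448 = (8 + sqrt((1 + (1/(4 - 342) + 3*sqrt(3))/(4 - 342))/(1/(4 - 342) + 3*sqrt(3)))) + 325448 = (8 + sqrt((1 + (1/(-338) + 3*sqrt(3))/(-338))/(1/(-338) + 3*sqrt(3)))) + 325448 = (8 + sqrt((1 - (-1/338 + 3*sqrt(3))/338)/(-1/338 + 3*sqrt(3)))) + 325448 = (8 + sqrt((1 + (1/114244 - 3*sqrt(3)/338))/(-1/338 + 3*sqrt(3)))) + 325448 = (8 + sqrt((114245/114244 - 3*sqrt(3)/338)/(-1/338 + 3*sqrt(3)))) + 325448 = (8 + sqrt(114245/114244 - 3*sqrt(3)/338)/sqrt(-1/338 + 3*sqrt(3))) + 325448 = 325456 + sqrt(114245/114244 - 3*sqrt(3)/338)/sqrt(-1/338 + 3*sqrt(3))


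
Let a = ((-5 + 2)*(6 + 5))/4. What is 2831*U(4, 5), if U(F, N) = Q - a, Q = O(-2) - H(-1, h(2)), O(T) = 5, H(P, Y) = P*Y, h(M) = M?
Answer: 172691/4 ≈ 43173.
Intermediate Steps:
a = -33/4 (a = -3*11*(1/4) = -33*1/4 = -33/4 ≈ -8.2500)
Q = 7 (Q = 5 - (-1)*2 = 5 - 1*(-2) = 5 + 2 = 7)
U(F, N) = 61/4 (U(F, N) = 7 - 1*(-33/4) = 7 + 33/4 = 61/4)
2831*U(4, 5) = 2831*(61/4) = 172691/4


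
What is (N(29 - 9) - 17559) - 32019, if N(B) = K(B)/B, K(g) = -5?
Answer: -198313/4 ≈ -49578.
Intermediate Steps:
N(B) = -5/B
(N(29 - 9) - 17559) - 32019 = (-5/(29 - 9) - 17559) - 32019 = (-5/20 - 17559) - 32019 = (-5*1/20 - 17559) - 32019 = (-1/4 - 17559) - 32019 = -70237/4 - 32019 = -198313/4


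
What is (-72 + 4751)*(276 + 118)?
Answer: 1843526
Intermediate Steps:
(-72 + 4751)*(276 + 118) = 4679*394 = 1843526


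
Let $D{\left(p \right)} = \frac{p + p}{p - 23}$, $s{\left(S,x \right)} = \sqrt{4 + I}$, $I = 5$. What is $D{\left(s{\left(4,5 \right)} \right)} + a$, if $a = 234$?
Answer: $\frac{2337}{10} \approx 233.7$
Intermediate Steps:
$s{\left(S,x \right)} = 3$ ($s{\left(S,x \right)} = \sqrt{4 + 5} = \sqrt{9} = 3$)
$D{\left(p \right)} = \frac{2 p}{-23 + p}$
$D{\left(s{\left(4,5 \right)} \right)} + a = 2 \cdot 3 \frac{1}{-23 + 3} + 234 = 2 \cdot 3 \frac{1}{-20} + 234 = 2 \cdot 3 \left(- \frac{1}{20}\right) + 234 = - \frac{3}{10} + 234 = \frac{2337}{10}$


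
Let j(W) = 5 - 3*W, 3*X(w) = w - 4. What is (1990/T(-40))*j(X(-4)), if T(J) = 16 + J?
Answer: -12935/12 ≈ -1077.9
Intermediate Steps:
X(w) = -4/3 + w/3 (X(w) = (w - 4)/3 = (-4 + w)/3 = -4/3 + w/3)
(1990/T(-40))*j(X(-4)) = (1990/(16 - 40))*(5 - 3*(-4/3 + (⅓)*(-4))) = (1990/(-24))*(5 - 3*(-4/3 - 4/3)) = (1990*(-1/24))*(5 - 3*(-8/3)) = -995*(5 + 8)/12 = -995/12*13 = -12935/12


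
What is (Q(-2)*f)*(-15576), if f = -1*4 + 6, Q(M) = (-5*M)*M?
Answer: 623040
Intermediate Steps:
Q(M) = -5*M²
f = 2 (f = -4 + 6 = 2)
(Q(-2)*f)*(-15576) = (-5*(-2)²*2)*(-15576) = (-5*4*2)*(-15576) = -20*2*(-15576) = -40*(-15576) = 623040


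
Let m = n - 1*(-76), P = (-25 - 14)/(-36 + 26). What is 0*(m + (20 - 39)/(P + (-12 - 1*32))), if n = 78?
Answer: 0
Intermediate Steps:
P = 39/10 (P = -39/(-10) = -39*(-1/10) = 39/10 ≈ 3.9000)
m = 154 (m = 78 - 1*(-76) = 78 + 76 = 154)
0*(m + (20 - 39)/(P + (-12 - 1*32))) = 0*(154 + (20 - 39)/(39/10 + (-12 - 1*32))) = 0*(154 - 19/(39/10 + (-12 - 32))) = 0*(154 - 19/(39/10 - 44)) = 0*(154 - 19/(-401/10)) = 0*(154 - 19*(-10/401)) = 0*(154 + 190/401) = 0*(61944/401) = 0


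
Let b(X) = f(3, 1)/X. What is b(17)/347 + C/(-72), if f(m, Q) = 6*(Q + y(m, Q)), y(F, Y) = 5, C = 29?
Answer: -168479/424728 ≈ -0.39668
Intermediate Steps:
f(m, Q) = 30 + 6*Q (f(m, Q) = 6*(Q + 5) = 6*(5 + Q) = 30 + 6*Q)
b(X) = 36/X (b(X) = (30 + 6*1)/X = (30 + 6)/X = 36/X)
b(17)/347 + C/(-72) = (36/17)/347 + 29/(-72) = (36*(1/17))*(1/347) + 29*(-1/72) = (36/17)*(1/347) - 29/72 = 36/5899 - 29/72 = -168479/424728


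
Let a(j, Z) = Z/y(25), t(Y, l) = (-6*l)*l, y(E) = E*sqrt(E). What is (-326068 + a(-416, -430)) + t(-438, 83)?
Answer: -9185136/25 ≈ -3.6741e+5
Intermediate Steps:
y(E) = E**(3/2)
t(Y, l) = -6*l**2
a(j, Z) = Z/125 (a(j, Z) = Z/(25**(3/2)) = Z/125)
(-326068 + a(-416, -430)) + t(-438, 83) = (-326068 + (1/125)*(-430)) - 6*83**2 = (-326068 - 86/25) - 6*6889 = -8151786/25 - 41334 = -9185136/25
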